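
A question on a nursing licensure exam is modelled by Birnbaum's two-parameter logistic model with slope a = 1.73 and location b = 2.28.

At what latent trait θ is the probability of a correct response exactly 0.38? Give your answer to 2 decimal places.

P(θ) = 1 / (1 + exp(−a(θ − b)))
logit = ln(0.3800/0.6200) = -0.4895
θ = b + logit/(a) = 2.28 + (-0.4895)/1.7300 = 1.9970

2.00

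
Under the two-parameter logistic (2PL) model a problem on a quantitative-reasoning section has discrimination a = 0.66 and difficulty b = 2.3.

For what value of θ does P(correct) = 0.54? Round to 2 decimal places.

P(θ) = 1 / (1 + exp(−a(θ − b)))
logit = ln(0.5400/0.4600) = 0.1603
θ = b + logit/(a) = 2.3 + 0.1603/0.6600 = 2.5429

2.54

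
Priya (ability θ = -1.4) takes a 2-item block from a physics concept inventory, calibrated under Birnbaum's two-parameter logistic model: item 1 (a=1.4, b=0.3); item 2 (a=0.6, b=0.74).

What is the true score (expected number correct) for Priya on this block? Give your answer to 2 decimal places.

0.30

P(θ) = 1 / (1 + exp(−a(θ − b)))
P_1 = 1/(1+e^{2.3800}) = 0.0847
P_2 = 1/(1+e^{1.2840}) = 0.2169
E[score] = 0.0847 + 0.2169 = 0.3016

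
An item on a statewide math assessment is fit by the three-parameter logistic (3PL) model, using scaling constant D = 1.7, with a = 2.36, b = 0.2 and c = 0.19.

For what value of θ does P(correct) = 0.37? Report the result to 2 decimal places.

-0.11

P(θ) = c + (1 − c) · 1 / (1 + exp(−D·a(θ − b)))
Remove guessing floor: (0.37 − 0.19)/(1 − 0.19) = 0.2222
logit = ln(0.2222/0.7778) = -1.2528
θ = b + logit/(1.7·a) = 0.2 + (-1.2528)/4.0120 = -0.1123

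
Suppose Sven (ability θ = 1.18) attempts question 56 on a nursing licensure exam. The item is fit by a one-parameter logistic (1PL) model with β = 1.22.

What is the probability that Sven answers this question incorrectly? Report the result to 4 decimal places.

P(θ) = 1 / (1 + exp(−(θ − β)))
Exponent: (1.18 − 1.22) = -0.0400
1/(1 + e^{0.0400}) = 0.4900
P = 0.4900
P(incorrect) = 1 − 0.4900 = 0.5100

0.5100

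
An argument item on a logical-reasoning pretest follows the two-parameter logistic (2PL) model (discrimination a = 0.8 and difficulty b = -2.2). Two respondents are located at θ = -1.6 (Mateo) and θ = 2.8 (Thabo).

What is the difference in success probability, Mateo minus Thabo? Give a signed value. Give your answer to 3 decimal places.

-0.364

P(θ) = 1 / (1 + exp(−a(θ − b)))
P(Mateo) = 0.6177  [exponent 0.4800]
P(Thabo) = 0.9820  [exponent 4.0000]
Difference = 0.6177 − 0.9820 = -0.3643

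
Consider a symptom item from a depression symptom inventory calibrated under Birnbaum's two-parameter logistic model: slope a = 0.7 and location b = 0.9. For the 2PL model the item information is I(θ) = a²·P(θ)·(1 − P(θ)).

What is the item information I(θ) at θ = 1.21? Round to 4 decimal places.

P = 1/(1+e^{-0.2170}) = 0.5540
P(1−P) = 0.5540 × 0.4460 = 0.2471
I = a² × P(1−P) = 0.7² × 0.2471 = 0.12107

0.1211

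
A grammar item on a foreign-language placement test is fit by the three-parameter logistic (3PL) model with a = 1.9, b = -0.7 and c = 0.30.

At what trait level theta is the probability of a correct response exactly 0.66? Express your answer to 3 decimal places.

-0.670

P(theta) = c + (1 − c) · 1 / (1 + exp(−a(theta − b)))
Remove guessing floor: (0.66 − 0.30)/(1 − 0.30) = 0.5143
logit = ln(0.5143/0.4857) = 0.0572
theta = b + logit/(a) = -0.7 + 0.0572/1.9000 = -0.6699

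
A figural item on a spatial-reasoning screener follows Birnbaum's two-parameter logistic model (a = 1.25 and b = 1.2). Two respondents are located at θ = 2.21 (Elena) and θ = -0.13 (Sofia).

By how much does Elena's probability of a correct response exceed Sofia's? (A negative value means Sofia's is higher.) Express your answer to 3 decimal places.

0.620

P(θ) = 1 / (1 + exp(−a(θ − b)))
P(Elena) = 0.7795  [exponent 1.2625]
P(Sofia) = 0.1594  [exponent -1.6625]
Difference = 0.7795 − 0.1594 = 0.6200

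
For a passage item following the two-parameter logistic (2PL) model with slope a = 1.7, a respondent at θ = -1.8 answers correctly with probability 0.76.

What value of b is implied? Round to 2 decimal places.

-2.48

P(θ) = 1 / (1 + exp(−a(θ − b)))
logit(0.76) = ln(0.76/0.24) = 1.1527
b = θ − logit/(a) = -1.8 − 1.1527/1.7000 = -2.4780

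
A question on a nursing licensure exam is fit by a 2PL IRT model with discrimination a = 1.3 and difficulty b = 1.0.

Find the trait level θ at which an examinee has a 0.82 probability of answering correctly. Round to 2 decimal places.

2.17

P(θ) = 1 / (1 + exp(−a(θ − b)))
logit = ln(0.8200/0.1800) = 1.5163
θ = b + logit/(a) = 1.0 + 1.5163/1.3000 = 2.1664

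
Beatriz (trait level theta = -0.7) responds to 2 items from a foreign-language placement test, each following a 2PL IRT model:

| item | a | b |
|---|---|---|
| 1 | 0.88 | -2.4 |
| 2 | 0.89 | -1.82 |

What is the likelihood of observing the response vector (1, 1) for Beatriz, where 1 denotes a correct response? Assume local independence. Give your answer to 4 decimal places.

P(theta) = 1 / (1 + exp(−a(theta − b)))
P_1 = 1/(1+e^{-1.4960}) = 0.8170
P_2 = 1/(1+e^{-0.9968}) = 0.7304
L = P_1 × P_2 = 0.8170 × 0.7304 = 0.59674

0.5967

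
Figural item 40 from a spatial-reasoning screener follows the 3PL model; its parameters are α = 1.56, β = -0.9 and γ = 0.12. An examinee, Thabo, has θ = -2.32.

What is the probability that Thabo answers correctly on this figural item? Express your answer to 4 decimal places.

0.2066

P(θ) = γ + (1 − γ) · 1 / (1 + exp(−α(θ − β)))
Exponent: 1.56 × (-2.32 − (-0.9)) = -2.2152
1/(1 + e^{2.2152}) = 0.0984
P = 0.12 + 0.88 × 0.0984 = 0.2066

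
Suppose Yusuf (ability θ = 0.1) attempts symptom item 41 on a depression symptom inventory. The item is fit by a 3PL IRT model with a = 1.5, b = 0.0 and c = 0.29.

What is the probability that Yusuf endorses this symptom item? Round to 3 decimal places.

0.672

P(θ) = c + (1 − c) · 1 / (1 + exp(−a(θ − b)))
Exponent: 1.5 × (0.1 − 0.0) = 0.1500
1/(1 + e^{-0.1500}) = 0.5374
P = 0.29 + 0.71 × 0.5374 = 0.6716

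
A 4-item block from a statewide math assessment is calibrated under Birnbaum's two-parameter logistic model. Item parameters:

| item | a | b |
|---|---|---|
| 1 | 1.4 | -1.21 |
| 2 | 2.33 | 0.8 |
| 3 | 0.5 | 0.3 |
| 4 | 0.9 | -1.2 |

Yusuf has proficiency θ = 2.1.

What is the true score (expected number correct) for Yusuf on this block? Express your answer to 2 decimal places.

3.61

P(θ) = 1 / (1 + exp(−a(θ − b)))
P_1 = 1/(1+e^{-4.6340}) = 0.9904
P_2 = 1/(1+e^{-3.0290}) = 0.9539
P_3 = 1/(1+e^{-0.9000}) = 0.7109
P_4 = 1/(1+e^{-2.9700}) = 0.9512
E[score] = 0.9904 + 0.9539 + 0.7109 + 0.9512 = 3.6064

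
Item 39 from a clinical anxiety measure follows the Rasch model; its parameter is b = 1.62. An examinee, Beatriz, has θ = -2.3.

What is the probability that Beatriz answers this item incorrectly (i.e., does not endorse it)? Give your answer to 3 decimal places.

0.981

P(θ) = 1 / (1 + exp(−(θ − b)))
Exponent: (-2.3 − 1.62) = -3.9200
1/(1 + e^{3.9200}) = 0.0195
P = 0.0195
P(incorrect) = 1 − 0.0195 = 0.9805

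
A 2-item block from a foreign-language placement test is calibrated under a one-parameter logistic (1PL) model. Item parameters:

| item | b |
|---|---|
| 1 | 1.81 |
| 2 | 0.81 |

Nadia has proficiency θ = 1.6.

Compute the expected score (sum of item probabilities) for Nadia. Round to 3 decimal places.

P(θ) = 1 / (1 + exp(−(θ − b)))
P_1 = 1/(1+e^{0.2100}) = 0.4477
P_2 = 1/(1+e^{-0.7900}) = 0.6878
E[score] = 0.4477 + 0.6878 = 1.1355

1.136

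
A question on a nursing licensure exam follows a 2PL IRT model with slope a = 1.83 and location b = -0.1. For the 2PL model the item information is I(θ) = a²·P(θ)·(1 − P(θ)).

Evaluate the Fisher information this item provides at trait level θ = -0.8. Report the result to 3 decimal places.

0.570

P = 1/(1+e^{1.2810}) = 0.2174
P(1−P) = 0.2174 × 0.7826 = 0.1701
I = a² × P(1−P) = 1.83² × 0.1701 = 0.56973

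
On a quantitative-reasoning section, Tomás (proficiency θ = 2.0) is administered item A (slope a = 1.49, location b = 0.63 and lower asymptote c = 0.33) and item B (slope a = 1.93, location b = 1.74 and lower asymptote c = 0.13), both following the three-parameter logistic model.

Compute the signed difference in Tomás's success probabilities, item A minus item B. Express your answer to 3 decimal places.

0.251

P(θ) = c + (1 − c) · 1 / (1 + exp(−a(θ − b)))
P_A = 0.9230
P_B = 0.6719
P_A − P_B = 0.2511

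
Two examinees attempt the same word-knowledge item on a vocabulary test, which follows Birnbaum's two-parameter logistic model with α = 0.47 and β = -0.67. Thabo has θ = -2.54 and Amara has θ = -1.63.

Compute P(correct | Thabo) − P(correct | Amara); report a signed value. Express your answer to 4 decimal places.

-0.0957

P(θ) = 1 / (1 + exp(−α(θ − β)))
P(Thabo) = 0.2934  [exponent -0.8789]
P(Amara) = 0.3891  [exponent -0.4512]
Difference = 0.2934 − 0.3891 = -0.0957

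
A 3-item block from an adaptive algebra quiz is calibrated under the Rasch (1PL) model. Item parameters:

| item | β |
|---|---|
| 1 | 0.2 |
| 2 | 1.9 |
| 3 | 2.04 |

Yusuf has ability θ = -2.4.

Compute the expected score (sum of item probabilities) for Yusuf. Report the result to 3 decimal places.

P(θ) = 1 / (1 + exp(−(θ − β)))
P_1 = 1/(1+e^{2.6000}) = 0.0691
P_2 = 1/(1+e^{4.3000}) = 0.0134
P_3 = 1/(1+e^{4.4400}) = 0.0117
E[score] = 0.0691 + 0.0134 + 0.0117 = 0.0942

0.094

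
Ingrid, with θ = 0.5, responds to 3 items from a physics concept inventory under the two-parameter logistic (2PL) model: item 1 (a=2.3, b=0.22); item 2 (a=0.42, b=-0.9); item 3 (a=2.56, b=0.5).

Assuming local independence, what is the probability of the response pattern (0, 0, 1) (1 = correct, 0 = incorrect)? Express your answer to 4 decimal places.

0.0615

P(θ) = 1 / (1 + exp(−a(θ − b)))
P_1 = 1/(1+e^{-0.6440}) = 0.6557
P_2 = 1/(1+e^{-0.5880}) = 0.6429
P_3 = 1/(1+e^{0.0000}) = 0.5000
L = (1−P_1) × (1−P_2) × P_3 = 0.3443 × 0.3571 × 0.5000 = 0.06148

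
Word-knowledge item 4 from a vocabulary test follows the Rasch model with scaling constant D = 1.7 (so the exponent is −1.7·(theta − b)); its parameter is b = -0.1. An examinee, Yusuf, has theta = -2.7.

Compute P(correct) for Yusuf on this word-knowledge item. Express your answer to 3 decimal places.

0.012

P(theta) = 1 / (1 + exp(−D·(theta − b)))
Exponent: 1.7 × (-2.7 − (-0.1)) = -4.4200
1/(1 + e^{4.4200}) = 0.0119
P = 0.0119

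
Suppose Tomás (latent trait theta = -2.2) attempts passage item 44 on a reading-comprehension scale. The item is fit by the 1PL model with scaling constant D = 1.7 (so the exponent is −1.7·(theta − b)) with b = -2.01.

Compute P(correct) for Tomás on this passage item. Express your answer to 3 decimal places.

0.420

P(theta) = 1 / (1 + exp(−D·(theta − b)))
Exponent: 1.7 × (-2.2 − (-2.01)) = -0.3230
1/(1 + e^{0.3230}) = 0.4199
P = 0.4199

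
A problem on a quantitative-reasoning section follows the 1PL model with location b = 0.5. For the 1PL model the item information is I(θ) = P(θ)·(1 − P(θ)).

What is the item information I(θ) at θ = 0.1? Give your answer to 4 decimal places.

0.2403

P = 1/(1+e^{0.4000}) = 0.4013
P(1−P) = 0.4013 × 0.5987 = 0.2403
I = P(1−P) = 0.24026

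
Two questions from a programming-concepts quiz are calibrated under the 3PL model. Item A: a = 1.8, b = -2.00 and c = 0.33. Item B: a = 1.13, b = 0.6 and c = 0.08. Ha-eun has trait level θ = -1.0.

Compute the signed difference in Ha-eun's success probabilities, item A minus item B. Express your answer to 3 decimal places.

0.695

P(θ) = c + (1 − c) · 1 / (1 + exp(−a(θ − b)))
P_A = 0.9050
P_B = 0.2096
P_A − P_B = 0.6954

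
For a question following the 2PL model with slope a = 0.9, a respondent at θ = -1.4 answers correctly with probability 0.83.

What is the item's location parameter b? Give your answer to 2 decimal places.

-3.16

P(θ) = 1 / (1 + exp(−a(θ − b)))
logit(0.83) = ln(0.83/0.17) = 1.5856
b = θ − logit/(a) = -1.4 − 1.5856/0.9000 = -3.1618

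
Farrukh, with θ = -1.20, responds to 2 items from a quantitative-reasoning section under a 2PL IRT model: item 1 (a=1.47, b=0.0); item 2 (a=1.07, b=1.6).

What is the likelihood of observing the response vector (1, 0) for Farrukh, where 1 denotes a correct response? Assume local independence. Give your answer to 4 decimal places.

0.1393

P(θ) = 1 / (1 + exp(−a(θ − b)))
P_1 = 1/(1+e^{1.7640}) = 0.1463
P_2 = 1/(1+e^{2.9960}) = 0.0476
L = P_1 × (1−P_2) = 0.1463 × 0.9524 = 0.13933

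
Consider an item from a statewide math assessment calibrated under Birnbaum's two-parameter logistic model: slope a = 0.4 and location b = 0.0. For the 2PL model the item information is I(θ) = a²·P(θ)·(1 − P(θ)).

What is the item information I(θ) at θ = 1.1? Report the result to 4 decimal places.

P = 1/(1+e^{-0.4400}) = 0.6083
P(1−P) = 0.6083 × 0.3917 = 0.2383
I = a² × P(1−P) = 0.4² × 0.2383 = 0.03812

0.0381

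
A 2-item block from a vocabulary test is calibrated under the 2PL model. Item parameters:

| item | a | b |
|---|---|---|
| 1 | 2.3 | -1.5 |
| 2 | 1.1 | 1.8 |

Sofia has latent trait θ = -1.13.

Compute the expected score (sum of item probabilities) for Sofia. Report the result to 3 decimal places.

P(θ) = 1 / (1 + exp(−a(θ − b)))
P_1 = 1/(1+e^{-0.8510}) = 0.7008
P_2 = 1/(1+e^{3.2230}) = 0.0383
E[score] = 0.7008 + 0.0383 = 0.7391

0.739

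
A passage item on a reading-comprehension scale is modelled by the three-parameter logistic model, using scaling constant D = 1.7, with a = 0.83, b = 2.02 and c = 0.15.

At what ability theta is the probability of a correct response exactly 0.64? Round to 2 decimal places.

2.24

P(theta) = c + (1 − c) · 1 / (1 + exp(−D·a(theta − b)))
Remove guessing floor: (0.64 − 0.15)/(1 − 0.15) = 0.5765
logit = ln(0.5765/0.4235) = 0.3083
theta = b + logit/(1.7·a) = 2.02 + 0.3083/1.4110 = 2.2385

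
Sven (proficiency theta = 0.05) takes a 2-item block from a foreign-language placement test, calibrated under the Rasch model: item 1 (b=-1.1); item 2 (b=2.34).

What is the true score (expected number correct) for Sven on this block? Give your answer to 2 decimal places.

P(theta) = 1 / (1 + exp(−(theta − b)))
P_1 = 1/(1+e^{-1.1500}) = 0.7595
P_2 = 1/(1+e^{2.2900}) = 0.0920
E[score] = 0.7595 + 0.0920 = 0.8515

0.85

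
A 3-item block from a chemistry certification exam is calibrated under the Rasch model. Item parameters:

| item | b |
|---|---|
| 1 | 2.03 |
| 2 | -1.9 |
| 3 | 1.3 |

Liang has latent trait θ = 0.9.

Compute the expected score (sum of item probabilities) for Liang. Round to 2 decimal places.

1.59

P(θ) = 1 / (1 + exp(−(θ − b)))
P_1 = 1/(1+e^{1.1300}) = 0.2442
P_2 = 1/(1+e^{-2.8000}) = 0.9427
P_3 = 1/(1+e^{0.4000}) = 0.4013
E[score] = 0.2442 + 0.9427 + 0.4013 = 1.5881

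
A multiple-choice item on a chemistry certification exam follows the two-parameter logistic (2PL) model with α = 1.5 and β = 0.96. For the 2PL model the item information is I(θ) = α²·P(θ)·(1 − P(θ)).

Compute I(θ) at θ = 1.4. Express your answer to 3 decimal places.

0.505

P = 1/(1+e^{-0.6600}) = 0.6593
P(1−P) = 0.6593 × 0.3407 = 0.2246
I = α² × P(1−P) = 1.5² × 0.2246 = 0.50543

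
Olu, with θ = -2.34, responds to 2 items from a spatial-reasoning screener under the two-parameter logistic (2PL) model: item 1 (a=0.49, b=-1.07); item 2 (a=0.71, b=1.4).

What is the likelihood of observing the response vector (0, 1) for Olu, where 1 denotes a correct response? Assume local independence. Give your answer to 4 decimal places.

P(θ) = 1 / (1 + exp(−a(θ − b)))
P_1 = 1/(1+e^{0.6223}) = 0.3493
P_2 = 1/(1+e^{2.6554}) = 0.0657
L = (1−P_1) × P_2 = 0.6507 × 0.0657 = 0.04273

0.0427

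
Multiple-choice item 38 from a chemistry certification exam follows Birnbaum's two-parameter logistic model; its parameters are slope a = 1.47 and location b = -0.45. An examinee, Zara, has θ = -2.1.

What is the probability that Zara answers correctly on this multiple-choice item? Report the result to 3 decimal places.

P(θ) = 1 / (1 + exp(−a(θ − b)))
Exponent: 1.47 × (-2.1 − (-0.45)) = -2.4255
1/(1 + e^{2.4255}) = 0.0812

0.081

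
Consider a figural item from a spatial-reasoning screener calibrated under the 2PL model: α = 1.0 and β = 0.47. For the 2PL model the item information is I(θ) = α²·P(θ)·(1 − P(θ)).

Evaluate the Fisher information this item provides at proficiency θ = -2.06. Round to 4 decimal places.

0.0683

P = 1/(1+e^{2.5300}) = 0.0738
P(1−P) = 0.0738 × 0.9262 = 0.0683
I = α² × P(1−P) = 1.0² × 0.0683 = 0.06834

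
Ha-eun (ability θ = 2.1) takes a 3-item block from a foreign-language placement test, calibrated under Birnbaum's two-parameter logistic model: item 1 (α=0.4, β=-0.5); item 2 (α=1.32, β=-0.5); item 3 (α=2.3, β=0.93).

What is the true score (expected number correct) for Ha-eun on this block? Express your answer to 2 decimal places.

P(θ) = 1 / (1 + exp(−α(θ − β)))
P_1 = 1/(1+e^{-1.0400}) = 0.7389
P_2 = 1/(1+e^{-3.4320}) = 0.9687
P_3 = 1/(1+e^{-2.6910}) = 0.9365
E[score] = 0.7389 + 0.9687 + 0.9365 = 2.6440

2.64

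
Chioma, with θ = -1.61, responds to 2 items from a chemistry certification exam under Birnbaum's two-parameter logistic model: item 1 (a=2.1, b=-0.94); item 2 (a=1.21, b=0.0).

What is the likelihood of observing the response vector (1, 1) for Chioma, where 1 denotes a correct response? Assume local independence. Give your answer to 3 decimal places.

P(θ) = 1 / (1 + exp(−a(θ − b)))
P_1 = 1/(1+e^{1.4070}) = 0.1967
P_2 = 1/(1+e^{1.9481}) = 0.1248
L = P_1 × P_2 = 0.1967 × 0.1248 = 0.02454

0.025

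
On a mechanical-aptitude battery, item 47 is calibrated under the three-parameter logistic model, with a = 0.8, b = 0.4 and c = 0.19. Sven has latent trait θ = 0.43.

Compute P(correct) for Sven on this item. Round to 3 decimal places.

0.600

P(θ) = c + (1 − c) · 1 / (1 + exp(−a(θ − b)))
Exponent: 0.8 × (0.43 − 0.4) = 0.0240
1/(1 + e^{-0.0240}) = 0.5060
P = 0.19 + 0.81 × 0.5060 = 0.5999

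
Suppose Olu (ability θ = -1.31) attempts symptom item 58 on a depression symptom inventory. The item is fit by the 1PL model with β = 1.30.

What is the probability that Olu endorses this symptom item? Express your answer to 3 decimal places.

0.068

P(θ) = 1 / (1 + exp(−(θ − β)))
Exponent: (-1.31 − 1.30) = -2.6100
1/(1 + e^{2.6100}) = 0.0685
P = 0.0685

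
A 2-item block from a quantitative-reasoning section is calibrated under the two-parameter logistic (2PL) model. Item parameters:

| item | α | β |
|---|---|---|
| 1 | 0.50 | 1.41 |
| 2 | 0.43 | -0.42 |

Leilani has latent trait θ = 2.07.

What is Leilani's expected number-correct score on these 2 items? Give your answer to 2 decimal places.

1.33

P(θ) = 1 / (1 + exp(−α(θ − β)))
P_1 = 1/(1+e^{-0.3300}) = 0.5818
P_2 = 1/(1+e^{-1.0707}) = 0.7447
E[score] = 0.5818 + 0.7447 = 1.3265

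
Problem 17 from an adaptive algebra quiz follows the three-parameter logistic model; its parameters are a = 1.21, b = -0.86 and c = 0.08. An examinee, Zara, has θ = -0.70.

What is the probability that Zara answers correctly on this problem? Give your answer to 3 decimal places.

0.584

P(θ) = c + (1 − c) · 1 / (1 + exp(−a(θ − b)))
Exponent: 1.21 × (-0.70 − (-0.86)) = 0.1936
1/(1 + e^{-0.1936}) = 0.5482
P = 0.08 + 0.92 × 0.5482 = 0.5844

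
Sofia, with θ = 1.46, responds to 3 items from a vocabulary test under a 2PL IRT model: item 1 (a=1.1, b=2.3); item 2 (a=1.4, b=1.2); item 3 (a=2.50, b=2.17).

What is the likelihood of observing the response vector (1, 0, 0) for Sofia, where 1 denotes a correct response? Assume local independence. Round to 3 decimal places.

P(θ) = 1 / (1 + exp(−a(θ − b)))
P_1 = 1/(1+e^{0.9240}) = 0.2841
P_2 = 1/(1+e^{-0.3640}) = 0.5900
P_3 = 1/(1+e^{1.7750}) = 0.1449
L = P_1 × (1−P_2) × (1−P_3) = 0.2841 × 0.4100 × 0.8551 = 0.09961

0.100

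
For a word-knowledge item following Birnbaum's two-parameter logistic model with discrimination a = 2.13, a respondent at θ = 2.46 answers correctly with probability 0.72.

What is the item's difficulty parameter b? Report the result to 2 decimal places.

2.02

P(θ) = 1 / (1 + exp(−a(θ − b)))
logit(0.72) = ln(0.72/0.28) = 0.9445
b = θ − logit/(a) = 2.46 − 0.9445/2.1300 = 2.0166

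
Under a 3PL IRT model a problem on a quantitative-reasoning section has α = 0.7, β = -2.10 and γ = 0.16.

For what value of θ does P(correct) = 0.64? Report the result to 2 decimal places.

P(θ) = γ + (1 − γ) · 1 / (1 + exp(−α(θ − β)))
Remove guessing floor: (0.64 − 0.16)/(1 − 0.16) = 0.5714
logit = ln(0.5714/0.4286) = 0.2877
θ = β + logit/(α) = -2.10 + 0.2877/0.7000 = -1.6890

-1.69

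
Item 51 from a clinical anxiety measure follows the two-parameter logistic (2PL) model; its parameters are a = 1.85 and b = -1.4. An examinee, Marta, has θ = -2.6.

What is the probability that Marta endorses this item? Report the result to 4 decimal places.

0.0980

P(θ) = 1 / (1 + exp(−a(θ − b)))
Exponent: 1.85 × (-2.6 − (-1.4)) = -2.2200
1/(1 + e^{2.2200}) = 0.0980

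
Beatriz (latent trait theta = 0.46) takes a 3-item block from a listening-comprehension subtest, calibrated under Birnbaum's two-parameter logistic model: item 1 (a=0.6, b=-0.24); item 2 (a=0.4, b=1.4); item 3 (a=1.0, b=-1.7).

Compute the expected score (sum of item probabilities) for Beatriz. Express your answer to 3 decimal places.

1.907

P(theta) = 1 / (1 + exp(−a(theta − b)))
P_1 = 1/(1+e^{-0.4200}) = 0.6035
P_2 = 1/(1+e^{0.3760}) = 0.4071
P_3 = 1/(1+e^{-2.1600}) = 0.8966
E[score] = 0.6035 + 0.4071 + 0.8966 = 1.9072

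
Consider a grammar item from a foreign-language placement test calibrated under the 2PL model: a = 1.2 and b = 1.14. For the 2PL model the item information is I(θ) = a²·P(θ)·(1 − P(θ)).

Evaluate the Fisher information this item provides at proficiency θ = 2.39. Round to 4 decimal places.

0.2148

P = 1/(1+e^{-1.5000}) = 0.8176
P(1−P) = 0.8176 × 0.1824 = 0.1491
I = a² × P(1−P) = 1.2² × 0.1491 = 0.21477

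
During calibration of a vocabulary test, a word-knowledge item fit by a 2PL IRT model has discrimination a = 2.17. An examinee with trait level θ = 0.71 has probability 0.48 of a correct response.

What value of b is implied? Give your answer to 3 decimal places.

P(θ) = 1 / (1 + exp(−a(θ − b)))
logit(0.48) = ln(0.48/0.52) = -0.0800
b = θ − logit/(a) = 0.71 − (-0.0800)/2.1700 = 0.7469

0.747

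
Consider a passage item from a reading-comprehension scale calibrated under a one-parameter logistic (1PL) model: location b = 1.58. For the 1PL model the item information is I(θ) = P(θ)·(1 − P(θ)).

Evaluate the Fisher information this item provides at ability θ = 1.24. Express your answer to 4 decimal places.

P = 1/(1+e^{0.3400}) = 0.4158
P(1−P) = 0.4158 × 0.5842 = 0.2429
I = P(1−P) = 0.24291

0.2429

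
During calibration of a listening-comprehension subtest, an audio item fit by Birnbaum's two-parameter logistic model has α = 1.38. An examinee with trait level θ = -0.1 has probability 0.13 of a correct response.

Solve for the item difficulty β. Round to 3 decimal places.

P(θ) = 1 / (1 + exp(−α(θ − β)))
logit(0.13) = ln(0.13/0.87) = -1.9010
β = θ − logit/(α) = -0.1 − (-1.9010)/1.3800 = 1.2775

1.278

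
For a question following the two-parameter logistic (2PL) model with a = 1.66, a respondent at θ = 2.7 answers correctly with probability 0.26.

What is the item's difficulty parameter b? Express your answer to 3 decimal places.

P(θ) = 1 / (1 + exp(−a(θ − b)))
logit(0.26) = ln(0.26/0.74) = -1.0460
b = θ − logit/(a) = 2.7 − (-1.0460)/1.6600 = 3.3301

3.330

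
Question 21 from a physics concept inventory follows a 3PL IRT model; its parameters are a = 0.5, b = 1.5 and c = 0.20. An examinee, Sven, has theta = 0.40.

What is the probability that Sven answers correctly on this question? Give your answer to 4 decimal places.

0.4927

P(theta) = c + (1 − c) · 1 / (1 + exp(−a(theta − b)))
Exponent: 0.5 × (0.40 − 1.5) = -0.5500
1/(1 + e^{0.5500}) = 0.3659
P = 0.20 + 0.80 × 0.3659 = 0.4927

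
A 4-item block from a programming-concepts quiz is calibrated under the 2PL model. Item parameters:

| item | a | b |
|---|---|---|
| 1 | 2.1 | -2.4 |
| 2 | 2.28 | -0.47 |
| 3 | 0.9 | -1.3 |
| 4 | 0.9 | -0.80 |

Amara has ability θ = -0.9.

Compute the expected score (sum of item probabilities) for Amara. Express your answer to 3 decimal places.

P(θ) = 1 / (1 + exp(−a(θ − b)))
P_1 = 1/(1+e^{-3.1500}) = 0.9589
P_2 = 1/(1+e^{0.9804}) = 0.2728
P_3 = 1/(1+e^{-0.3600}) = 0.5890
P_4 = 1/(1+e^{0.0900}) = 0.4775
E[score] = 0.9589 + 0.2728 + 0.5890 + 0.4775 = 2.2983

2.298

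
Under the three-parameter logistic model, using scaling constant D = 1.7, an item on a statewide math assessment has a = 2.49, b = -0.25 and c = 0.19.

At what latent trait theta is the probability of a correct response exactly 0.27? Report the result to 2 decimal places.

P(theta) = c + (1 − c) · 1 / (1 + exp(−D·a(theta − b)))
Remove guessing floor: (0.27 − 0.19)/(1 − 0.19) = 0.0988
logit = ln(0.0988/0.9012) = -2.2110
theta = b + logit/(1.7·a) = -0.25 + (-2.2110)/4.2330 = -0.7723

-0.77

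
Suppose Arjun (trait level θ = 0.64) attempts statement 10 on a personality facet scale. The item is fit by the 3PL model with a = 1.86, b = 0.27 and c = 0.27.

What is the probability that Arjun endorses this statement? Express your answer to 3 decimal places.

0.756

P(θ) = c + (1 − c) · 1 / (1 + exp(−a(θ − b)))
Exponent: 1.86 × (0.64 − 0.27) = 0.6882
1/(1 + e^{-0.6882}) = 0.6656
P = 0.27 + 0.73 × 0.6656 = 0.7559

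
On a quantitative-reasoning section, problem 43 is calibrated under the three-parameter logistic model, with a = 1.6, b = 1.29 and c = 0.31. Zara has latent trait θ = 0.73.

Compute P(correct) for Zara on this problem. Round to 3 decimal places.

P(θ) = c + (1 − c) · 1 / (1 + exp(−a(θ − b)))
Exponent: 1.6 × (0.73 − 1.29) = -0.8960
1/(1 + e^{0.8960}) = 0.2899
P = 0.31 + 0.69 × 0.2899 = 0.5100

0.510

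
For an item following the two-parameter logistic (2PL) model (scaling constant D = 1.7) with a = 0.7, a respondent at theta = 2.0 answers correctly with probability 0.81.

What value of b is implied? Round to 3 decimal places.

P(theta) = 1 / (1 + exp(−D·a(theta − b)))
logit(0.81) = ln(0.81/0.19) = 1.4500
b = theta − logit/(1.7·a) = 2.0 − 1.4500/1.1900 = 0.7815

0.782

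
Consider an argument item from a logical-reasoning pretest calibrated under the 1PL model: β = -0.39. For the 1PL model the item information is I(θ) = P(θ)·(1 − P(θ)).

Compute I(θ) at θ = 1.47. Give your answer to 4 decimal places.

P = 1/(1+e^{-1.8600}) = 0.8653
P(1−P) = 0.8653 × 0.1347 = 0.1166
I = P(1−P) = 0.11656

0.1166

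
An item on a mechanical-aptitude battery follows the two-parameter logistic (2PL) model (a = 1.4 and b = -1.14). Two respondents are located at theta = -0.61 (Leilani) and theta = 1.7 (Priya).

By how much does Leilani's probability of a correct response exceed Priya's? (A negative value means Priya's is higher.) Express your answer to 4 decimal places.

P(theta) = 1 / (1 + exp(−a(theta − b)))
P(Leilani) = 0.6774  [exponent 0.7420]
P(Priya) = 0.9816  [exponent 3.9760]
Difference = 0.6774 − 0.9816 = -0.3042

-0.3042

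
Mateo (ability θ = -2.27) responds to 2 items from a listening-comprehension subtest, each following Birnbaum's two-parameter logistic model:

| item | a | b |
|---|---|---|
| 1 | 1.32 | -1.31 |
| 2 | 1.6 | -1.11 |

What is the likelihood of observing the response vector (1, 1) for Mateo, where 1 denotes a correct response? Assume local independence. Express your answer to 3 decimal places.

0.030

P(θ) = 1 / (1 + exp(−a(θ − b)))
P_1 = 1/(1+e^{1.2672}) = 0.2197
P_2 = 1/(1+e^{1.8560}) = 0.1352
L = P_1 × P_2 = 0.2197 × 0.1352 = 0.02970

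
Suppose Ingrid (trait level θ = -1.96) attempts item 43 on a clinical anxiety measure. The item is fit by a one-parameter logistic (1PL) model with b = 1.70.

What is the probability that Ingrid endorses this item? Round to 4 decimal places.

0.0251

P(θ) = 1 / (1 + exp(−(θ − b)))
Exponent: (-1.96 − 1.70) = -3.6600
1/(1 + e^{3.6600}) = 0.0251
P = 0.0251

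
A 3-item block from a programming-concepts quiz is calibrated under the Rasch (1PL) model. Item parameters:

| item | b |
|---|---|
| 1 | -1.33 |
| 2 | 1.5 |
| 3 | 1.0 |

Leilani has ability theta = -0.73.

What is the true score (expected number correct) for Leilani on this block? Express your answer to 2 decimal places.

0.89

P(theta) = 1 / (1 + exp(−(theta − b)))
P_1 = 1/(1+e^{-0.6000}) = 0.6457
P_2 = 1/(1+e^{2.2300}) = 0.0971
P_3 = 1/(1+e^{1.7300}) = 0.1506
E[score] = 0.6457 + 0.0971 + 0.1506 = 0.8933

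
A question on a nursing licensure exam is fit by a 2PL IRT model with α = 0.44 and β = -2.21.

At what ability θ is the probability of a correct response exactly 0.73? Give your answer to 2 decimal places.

0.05

P(θ) = 1 / (1 + exp(−α(θ − β)))
logit = ln(0.7300/0.2700) = 0.9946
θ = β + logit/(α) = -2.21 + 0.9946/0.4400 = 0.0505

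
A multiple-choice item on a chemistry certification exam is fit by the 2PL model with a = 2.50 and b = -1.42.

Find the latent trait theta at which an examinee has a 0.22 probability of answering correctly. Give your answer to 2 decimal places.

P(theta) = 1 / (1 + exp(−a(theta − b)))
logit = ln(0.2200/0.7800) = -1.2657
theta = b + logit/(a) = -1.42 + (-1.2657)/2.5000 = -1.9263

-1.93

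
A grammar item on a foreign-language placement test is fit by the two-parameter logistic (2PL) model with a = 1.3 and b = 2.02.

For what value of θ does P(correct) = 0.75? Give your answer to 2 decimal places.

2.87

P(θ) = 1 / (1 + exp(−a(θ − b)))
logit = ln(0.7500/0.2500) = 1.0986
θ = b + logit/(a) = 2.02 + 1.0986/1.3000 = 2.8651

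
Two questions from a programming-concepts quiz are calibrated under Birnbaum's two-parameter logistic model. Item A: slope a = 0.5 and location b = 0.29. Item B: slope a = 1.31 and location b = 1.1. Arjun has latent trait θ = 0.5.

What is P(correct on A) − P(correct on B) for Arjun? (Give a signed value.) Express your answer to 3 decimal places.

0.213

P(θ) = 1 / (1 + exp(−a(θ − b)))
P_A = 0.5262
P_B = 0.3130
P_A − P_B = 0.2132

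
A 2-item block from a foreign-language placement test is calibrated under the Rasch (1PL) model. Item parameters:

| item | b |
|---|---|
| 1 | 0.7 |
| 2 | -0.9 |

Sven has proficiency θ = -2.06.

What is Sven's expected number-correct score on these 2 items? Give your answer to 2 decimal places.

P(θ) = 1 / (1 + exp(−(θ − b)))
P_1 = 1/(1+e^{2.7600}) = 0.0595
P_2 = 1/(1+e^{1.1600}) = 0.2387
E[score] = 0.0595 + 0.2387 = 0.2982

0.30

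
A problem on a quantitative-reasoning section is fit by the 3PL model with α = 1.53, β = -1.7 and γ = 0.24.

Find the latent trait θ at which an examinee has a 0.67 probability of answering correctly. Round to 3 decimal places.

P(θ) = γ + (1 − γ) · 1 / (1 + exp(−α(θ − β)))
Remove guessing floor: (0.67 − 0.24)/(1 − 0.24) = 0.5658
logit = ln(0.5658/0.4342) = 0.2647
θ = β + logit/(α) = -1.7 + 0.2647/1.5300 = -1.5270

-1.527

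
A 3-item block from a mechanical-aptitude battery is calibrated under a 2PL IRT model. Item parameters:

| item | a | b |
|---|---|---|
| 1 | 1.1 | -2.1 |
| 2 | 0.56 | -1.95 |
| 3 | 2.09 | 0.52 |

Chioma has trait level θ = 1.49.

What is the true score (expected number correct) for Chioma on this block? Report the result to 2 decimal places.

P(θ) = 1 / (1 + exp(−a(θ − b)))
P_1 = 1/(1+e^{-3.9490}) = 0.9811
P_2 = 1/(1+e^{-1.9264}) = 0.8729
P_3 = 1/(1+e^{-2.0273}) = 0.8836
E[score] = 0.9811 + 0.8729 + 0.8836 = 2.7376

2.74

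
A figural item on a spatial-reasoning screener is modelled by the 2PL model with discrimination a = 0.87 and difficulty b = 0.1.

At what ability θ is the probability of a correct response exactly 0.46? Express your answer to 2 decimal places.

-0.08

P(θ) = 1 / (1 + exp(−a(θ − b)))
logit = ln(0.4600/0.5400) = -0.1603
θ = b + logit/(a) = 0.1 + (-0.1603)/0.8700 = -0.0843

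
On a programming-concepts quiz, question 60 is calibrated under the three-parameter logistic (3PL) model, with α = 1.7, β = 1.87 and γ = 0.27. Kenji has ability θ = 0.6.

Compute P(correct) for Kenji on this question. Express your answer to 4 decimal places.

0.3456

P(θ) = γ + (1 − γ) · 1 / (1 + exp(−α(θ − β)))
Exponent: 1.7 × (0.6 − 1.87) = -2.1590
1/(1 + e^{2.1590}) = 0.1035
P = 0.27 + 0.73 × 0.1035 = 0.3456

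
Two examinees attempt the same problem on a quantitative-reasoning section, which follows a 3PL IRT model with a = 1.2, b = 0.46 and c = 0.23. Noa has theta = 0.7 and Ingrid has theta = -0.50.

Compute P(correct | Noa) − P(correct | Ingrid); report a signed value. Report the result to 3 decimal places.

0.255

P(theta) = c + (1 − c) · 1 / (1 + exp(−a(theta − b)))
P(Noa) = 0.6701  [exponent 0.2880]
P(Ingrid) = 0.4149  [exponent -1.1520]
Difference = 0.6701 − 0.4149 = 0.2552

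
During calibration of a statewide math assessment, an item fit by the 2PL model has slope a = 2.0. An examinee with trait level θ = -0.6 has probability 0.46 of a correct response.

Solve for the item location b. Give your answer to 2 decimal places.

-0.52

P(θ) = 1 / (1 + exp(−a(θ − b)))
logit(0.46) = ln(0.46/0.54) = -0.1603
b = θ − logit/(a) = -0.6 − (-0.1603)/2.0000 = -0.5198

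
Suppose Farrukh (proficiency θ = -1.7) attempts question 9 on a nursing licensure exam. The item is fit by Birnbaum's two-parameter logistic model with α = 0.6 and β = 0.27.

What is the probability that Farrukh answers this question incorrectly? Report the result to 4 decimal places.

0.7653

P(θ) = 1 / (1 + exp(−α(θ − β)))
Exponent: 0.6 × (-1.7 − 0.27) = -1.1820
1/(1 + e^{1.1820}) = 0.2347
P(incorrect) = 1 − 0.2347 = 0.7653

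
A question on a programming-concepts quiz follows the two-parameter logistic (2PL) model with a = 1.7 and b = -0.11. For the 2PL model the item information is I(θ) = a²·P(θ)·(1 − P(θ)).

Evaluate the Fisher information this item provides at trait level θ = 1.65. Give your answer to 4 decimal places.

P = 1/(1+e^{-2.9920}) = 0.9522
P(1−P) = 0.9522 × 0.0478 = 0.0455
I = a² × P(1−P) = 1.7² × 0.0455 = 0.13151

0.1315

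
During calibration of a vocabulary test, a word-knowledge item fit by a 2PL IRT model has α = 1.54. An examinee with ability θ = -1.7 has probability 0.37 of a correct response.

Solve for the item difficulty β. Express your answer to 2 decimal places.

-1.35

P(θ) = 1 / (1 + exp(−α(θ − β)))
logit(0.37) = ln(0.37/0.63) = -0.5322
β = θ − logit/(α) = -1.7 − (-0.5322)/1.5400 = -1.3544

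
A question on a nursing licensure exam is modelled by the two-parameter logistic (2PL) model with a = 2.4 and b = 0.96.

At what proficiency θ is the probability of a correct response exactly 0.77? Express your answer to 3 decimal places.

P(θ) = 1 / (1 + exp(−a(θ − b)))
logit = ln(0.7700/0.2300) = 1.2083
θ = b + logit/(a) = 0.96 + 1.2083/2.4000 = 1.4635

1.463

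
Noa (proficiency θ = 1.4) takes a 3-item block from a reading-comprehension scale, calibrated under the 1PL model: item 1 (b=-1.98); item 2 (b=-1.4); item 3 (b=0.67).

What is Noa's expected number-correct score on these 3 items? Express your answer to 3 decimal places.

P(θ) = 1 / (1 + exp(−(θ − b)))
P_1 = 1/(1+e^{-3.3800}) = 0.9671
P_2 = 1/(1+e^{-2.8000}) = 0.9427
P_3 = 1/(1+e^{-0.7300}) = 0.6748
E[score] = 0.9671 + 0.9427 + 0.6748 = 2.5846

2.585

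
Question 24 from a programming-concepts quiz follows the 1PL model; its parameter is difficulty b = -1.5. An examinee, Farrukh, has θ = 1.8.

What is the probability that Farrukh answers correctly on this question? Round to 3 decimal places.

P(θ) = 1 / (1 + exp(−(θ − b)))
Exponent: (1.8 − (-1.5)) = 3.3000
1/(1 + e^{-3.3000}) = 0.9644
P = 0.9644

0.964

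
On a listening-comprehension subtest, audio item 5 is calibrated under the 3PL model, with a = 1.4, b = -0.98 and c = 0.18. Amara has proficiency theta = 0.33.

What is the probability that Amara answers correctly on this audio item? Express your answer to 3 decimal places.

P(theta) = c + (1 − c) · 1 / (1 + exp(−a(theta − b)))
Exponent: 1.4 × (0.33 − (-0.98)) = 1.8340
1/(1 + e^{-1.8340}) = 0.8622
P = 0.18 + 0.82 × 0.8622 = 0.8870

0.887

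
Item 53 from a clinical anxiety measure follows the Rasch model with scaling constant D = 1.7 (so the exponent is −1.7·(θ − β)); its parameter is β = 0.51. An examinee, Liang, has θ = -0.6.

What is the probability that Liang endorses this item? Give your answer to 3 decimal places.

0.132

P(θ) = 1 / (1 + exp(−D·(θ − β)))
Exponent: 1.7 × (-0.6 − 0.51) = -1.8870
1/(1 + e^{1.8870}) = 0.1316
P = 0.1316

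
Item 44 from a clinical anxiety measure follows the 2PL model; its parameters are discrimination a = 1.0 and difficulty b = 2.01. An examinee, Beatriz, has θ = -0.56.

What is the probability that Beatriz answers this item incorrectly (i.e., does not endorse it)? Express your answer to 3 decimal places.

0.929

P(θ) = 1 / (1 + exp(−a(θ − b)))
Exponent: 1.0 × (-0.56 − 2.01) = -2.5700
1/(1 + e^{2.5700}) = 0.0711
P(incorrect) = 1 − 0.0711 = 0.9289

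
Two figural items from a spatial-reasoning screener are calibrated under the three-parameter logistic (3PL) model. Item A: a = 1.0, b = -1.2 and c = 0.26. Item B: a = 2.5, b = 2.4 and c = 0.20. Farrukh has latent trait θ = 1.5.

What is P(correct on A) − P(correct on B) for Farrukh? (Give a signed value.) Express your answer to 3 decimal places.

P(θ) = c + (1 − c) · 1 / (1 + exp(−a(θ − b)))
P_A = 0.9534
P_B = 0.2763
P_A − P_B = 0.6771

0.677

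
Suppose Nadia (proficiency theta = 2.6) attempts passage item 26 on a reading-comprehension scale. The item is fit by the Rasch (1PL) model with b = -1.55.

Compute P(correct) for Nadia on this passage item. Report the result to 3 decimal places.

0.984

P(theta) = 1 / (1 + exp(−(theta − b)))
Exponent: (2.6 − (-1.55)) = 4.1500
1/(1 + e^{-4.1500}) = 0.9845
P = 0.9845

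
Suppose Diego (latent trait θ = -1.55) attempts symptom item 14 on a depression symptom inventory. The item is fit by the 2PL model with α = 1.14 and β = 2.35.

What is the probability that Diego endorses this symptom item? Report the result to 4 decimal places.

0.0116

P(θ) = 1 / (1 + exp(−α(θ − β)))
Exponent: 1.14 × (-1.55 − 2.35) = -4.4460
1/(1 + e^{4.4460}) = 0.0116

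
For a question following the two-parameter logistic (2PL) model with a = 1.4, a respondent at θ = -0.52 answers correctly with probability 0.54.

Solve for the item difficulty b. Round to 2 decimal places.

P(θ) = 1 / (1 + exp(−a(θ − b)))
logit(0.54) = ln(0.54/0.46) = 0.1603
b = θ − logit/(a) = -0.52 − 0.1603/1.4000 = -0.6345

-0.63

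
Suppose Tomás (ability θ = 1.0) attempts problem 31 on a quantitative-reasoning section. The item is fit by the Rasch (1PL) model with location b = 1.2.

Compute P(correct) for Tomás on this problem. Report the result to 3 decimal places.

0.450

P(θ) = 1 / (1 + exp(−(θ − b)))
Exponent: (1.0 − 1.2) = -0.2000
1/(1 + e^{0.2000}) = 0.4502
P = 0.4502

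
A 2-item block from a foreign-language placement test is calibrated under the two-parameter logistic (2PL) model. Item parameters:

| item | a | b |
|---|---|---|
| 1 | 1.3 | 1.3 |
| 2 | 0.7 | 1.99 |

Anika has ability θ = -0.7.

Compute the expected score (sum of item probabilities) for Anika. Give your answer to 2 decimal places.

P(θ) = 1 / (1 + exp(−a(θ − b)))
P_1 = 1/(1+e^{2.6000}) = 0.0691
P_2 = 1/(1+e^{1.8830}) = 0.1320
E[score] = 0.0691 + 0.1320 = 0.2012

0.20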